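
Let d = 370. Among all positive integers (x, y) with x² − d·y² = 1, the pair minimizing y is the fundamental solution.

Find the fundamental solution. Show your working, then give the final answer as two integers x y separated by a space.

213859 11118

[19; 4,4,38] for √370; ℓ=3 ⇒ convergent index 5
k=0  a_k=19  p_k/q_k = 19/1
…
k=4  a_k=4  p_k/q_k = 50339/2617
k=5  a_k=4  p_k/q_k = 213859/11118
→ (213859, 11118).  Check: 213859²=45735671881, 370·11118²=45735671880, difference 1.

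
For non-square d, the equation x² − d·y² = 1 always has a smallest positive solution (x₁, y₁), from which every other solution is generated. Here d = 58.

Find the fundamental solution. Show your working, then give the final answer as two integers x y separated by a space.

19603 2574

d=58: √d = [7; 1,1,1,1,1,1,14] (ℓ=7, odd), read p_13/q_13
step 0: (7, 1)  from 7·(1,0) + (0,1)
…
step 2: (15, 2)  from 1·(8,1) + (7,1)
…
step 5: (61, 8)  from 1·(38,5) + (23,3)
…
step 10: (4539, 596)  from 1·(2993,393) + (1546,203)
…
step 12: (12071, 1585)  from 1·(7532,989) + (4539,596)
step 13: (19603, 2574)  from 1·(12071,1585) + (7532,989)
fundamental: x₁=19603, y₁=2574  (since 384277609 − 58·6625476 = 1)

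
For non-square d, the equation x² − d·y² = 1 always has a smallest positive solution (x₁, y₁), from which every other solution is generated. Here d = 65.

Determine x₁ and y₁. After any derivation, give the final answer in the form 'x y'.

√65 → a₀=8, period (16); ℓ=1 odd so k=1
k=0  a_k=8  p_k/q_k = 8/1
k=1  a_k=16  p_k/q_k = 129/16
(x₁, y₁) = (129, 16);  129² − 65·16² = 1 ✓

129 16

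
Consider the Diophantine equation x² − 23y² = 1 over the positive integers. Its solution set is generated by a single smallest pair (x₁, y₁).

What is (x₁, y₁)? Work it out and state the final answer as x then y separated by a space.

24 5

[4; 1,3,1,8] for √23; ℓ=4 ⇒ convergent index 3
step 0: (4, 1)  from 4·(1,0) + (0,1)
…
step 2: (19, 4)  from 3·(5,1) + (4,1)
step 3: (24, 5)  from 1·(19,4) + (5,1)
fundamental: x₁=24, y₁=5  (since 576 − 23·25 = 1)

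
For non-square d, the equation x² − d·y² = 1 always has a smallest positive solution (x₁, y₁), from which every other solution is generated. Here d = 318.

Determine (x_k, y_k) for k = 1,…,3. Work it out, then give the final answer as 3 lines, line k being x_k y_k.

√318 = [17; 1,4,1,34, …], period ℓ=4 (even) → k=3
k=0  a_k=17  p_k/q_k = 17/1
k=1  a_k=1  p_k/q_k = 18/1
k=2  a_k=4  p_k/q_k = 89/5
k=3  a_k=1  p_k/q_k = 107/6
fundamental: x₁=107, y₁=6  (since 11449 − 318·36 = 1)
n=2: (107,6)∘(107,6) = (107·107+318·6·6, 107·6+6·107) = (22897,1284)
n=3: (22897,1284)∘(107,6) = (107·22897+318·6·1284, 107·1284+6·22897) = (4899851,274770)

107 6
22897 1284
4899851 274770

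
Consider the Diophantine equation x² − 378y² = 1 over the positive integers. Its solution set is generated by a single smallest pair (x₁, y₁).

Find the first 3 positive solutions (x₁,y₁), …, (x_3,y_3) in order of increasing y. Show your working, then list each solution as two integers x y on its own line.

√378 → a₀=19, period (2,3,1,4,1,3,2,38); ℓ=8 even so k=7
a_0=19:  p_0=19·1+0=19,  q_0=19·0+1=1
a_1=2:  p_1=2·19+1=39,  q_1=2·1+0=2
…
a_6=3:  p_6=3·1011+836=3869,  q_6=3·52+43=199
a_7=2:  p_7=2·3869+1011=8749,  q_7=2·199+52=450
→ (8749, 450).  Check: 8749²=76545001, 378·450²=76545000, difference 1.
(8749+450√378)^2 = 153090001 + 7874100√378
(8749+450√378)^3 = 2678768828749 + 137781001350√378

8749 450
153090001 7874100
2678768828749 137781001350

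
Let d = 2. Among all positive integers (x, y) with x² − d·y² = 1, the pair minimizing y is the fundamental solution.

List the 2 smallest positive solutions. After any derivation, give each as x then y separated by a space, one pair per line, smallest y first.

3 2
17 12

[1; 2] for √2; ℓ=1 ⇒ convergent index 1
k=0  a_k=1  p_k/q_k = 1/1
k=1  a_k=2  p_k/q_k = 3/2
fundamental: x₁=3, y₁=2  (since 9 − 2·4 = 1)
k=2:  x_2 = 3·3+2·2·2 = 17,  y_2 = 3·2+2·3 = 12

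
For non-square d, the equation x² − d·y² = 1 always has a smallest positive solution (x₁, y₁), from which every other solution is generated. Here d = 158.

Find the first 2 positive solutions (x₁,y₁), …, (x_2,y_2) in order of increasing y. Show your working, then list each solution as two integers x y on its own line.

√158 → a₀=12, period (1,1,3,12,3,1,1,24); ℓ=8 even so k=7
k=0  a_k=12  p_k/q_k = 12/1
k=1  a_k=1  p_k/q_k = 13/1
k=2  a_k=1  p_k/q_k = 25/2
k=3  a_k=3  p_k/q_k = 88/7
…
k=6  a_k=1  p_k/q_k = 4412/351
k=7  a_k=1  p_k/q_k = 7743/616
fundamental: x₁=7743, y₁=616  (since 59954049 − 158·379456 = 1)
(7743+616√158)^2 = 119908097 + 9539376√158

7743 616
119908097 9539376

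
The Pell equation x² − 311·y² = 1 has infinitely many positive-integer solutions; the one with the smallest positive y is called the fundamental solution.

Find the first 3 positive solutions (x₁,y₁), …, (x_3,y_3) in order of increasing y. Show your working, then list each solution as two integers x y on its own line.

16883880 957397
570130807708799 32329152120720
19252040283316857636360 1091683049815963029803

√311 → a₀=17, period (1,1,1,2,1,…,1,1,34); ℓ=16 even so k=15
step 0: (17, 1)  from 17·(1,0) + (0,1)
step 1: (18, 1)  from 1·(17,1) + (1,0)
step 2: (35, 2)  from 1·(18,1) + (17,1)
step 3: (53, 3)  from 1·(35,2) + (18,1)
step 4: (141, 8)  from 2·(53,3) + (35,2)
step 5: (194, 11)  from 1·(141,8) + (53,3)
step 6: (1305, 74)  from 6·(194,11) + (141,8)
step 7: (4109, 233)  from 3·(1305,74) + (194,11)
step 8: (71158, 4035)  from 17·(4109,233) + (1305,74)
…
step 12: (4565134, 258865)  from 2·(1594239,90401) + (1376656,78063)
step 13: (6159373, 349266)  from 1·(4565134,258865) + (1594239,90401)
step 14: (10724507, 608131)  from 1·(6159373,349266) + (4565134,258865)
step 15: (16883880, 957397)  from 1·(10724507,608131) + (6159373,349266)
→ (16883880, 957397).  Check: 16883880²=285065403854400, 311·957397²=285065403854399, difference 1.
(16883880+957397√311)^2 = 570130807708799 + 32329152120720√311
(16883880+957397√311)^3 = 19252040283316857636360 + 1091683049815963029803√311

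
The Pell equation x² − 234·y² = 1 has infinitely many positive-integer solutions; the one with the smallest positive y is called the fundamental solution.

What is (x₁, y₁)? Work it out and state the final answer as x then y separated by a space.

[15; 3,2,1,2,1,2,3,30] for √234; ℓ=8 ⇒ convergent index 7
a_0=15:  p_0=15·1+0=15,  q_0=15·0+1=1
a_1=3:  p_1=3·15+1=46,  q_1=3·1+0=3
a_2=2:  p_2=2·46+15=107,  q_2=2·3+1=7
a_3=1:  p_3=1·107+46=153,  q_3=1·7+3=10
a_4=2:  p_4=2·153+107=413,  q_4=2·10+7=27
a_5=1:  p_5=1·413+153=566,  q_5=1·27+10=37
a_6=2:  p_6=2·566+413=1545,  q_6=2·37+27=101
a_7=3:  p_7=3·1545+566=5201,  q_7=3·101+37=340
(x₁, y₁) = (5201, 340);  5201² − 234·340² = 1 ✓

5201 340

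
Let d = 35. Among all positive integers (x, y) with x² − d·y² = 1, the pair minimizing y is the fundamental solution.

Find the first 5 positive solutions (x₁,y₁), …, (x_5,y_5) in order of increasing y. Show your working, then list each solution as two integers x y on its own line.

[5; 1,10] for √35; ℓ=2 ⇒ convergent index 1
step 0: (5, 1)  from 5·(1,0) + (0,1)
step 1: (6, 1)  from 1·(5,1) + (1,0)
(x₁, y₁) = (6, 1);  6² − 35·1² = 1 ✓
k=2:  x_2 = 6·6+35·1·1 = 71,  y_2 = 6·1+1·6 = 12
k=3:  x_3 = 6·71+35·1·12 = 846,  y_3 = 6·12+1·71 = 143
k=4:  x_4 = 6·846+35·1·143 = 10081,  y_4 = 6·143+1·846 = 1704
k=5:  x_5 = 6·10081+35·1·1704 = 120126,  y_5 = 6·1704+1·10081 = 20305

6 1
71 12
846 143
10081 1704
120126 20305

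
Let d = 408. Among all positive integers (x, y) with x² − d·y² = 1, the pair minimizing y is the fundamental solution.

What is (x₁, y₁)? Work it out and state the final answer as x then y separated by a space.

√408 = [20; 5,40, …], period ℓ=2 (even) → k=1
step 0: (20, 1)  from 20·(1,0) + (0,1)
step 1: (101, 5)  from 5·(20,1) + (1,0)
fundamental: x₁=101, y₁=5  (since 10201 − 408·25 = 1)

101 5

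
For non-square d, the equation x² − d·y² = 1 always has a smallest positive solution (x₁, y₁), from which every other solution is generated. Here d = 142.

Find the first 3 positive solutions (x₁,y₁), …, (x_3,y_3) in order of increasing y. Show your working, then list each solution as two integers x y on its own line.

143 12
40897 3432
11696399 981540

√142 = [11; 1,10,1,22, …], period ℓ=4 (even) → k=3
k=0  a_k=11  p_k/q_k = 11/1
…
k=2  a_k=10  p_k/q_k = 131/11
k=3  a_k=1  p_k/q_k = 143/12
→ (143, 12).  Check: 143²=20449, 142·12²=20448, difference 1.
n=2: (143,12)∘(143,12) = (143·143+142·12·12, 143·12+12·143) = (40897,3432)
n=3: (40897,3432)∘(143,12) = (143·40897+142·12·3432, 143·3432+12·40897) = (11696399,981540)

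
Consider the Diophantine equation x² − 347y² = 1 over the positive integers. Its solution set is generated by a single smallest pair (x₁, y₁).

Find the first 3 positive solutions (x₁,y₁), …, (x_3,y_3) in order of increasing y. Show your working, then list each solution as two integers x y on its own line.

641602 34443
823306252807 44197395372
1056469876826312026 56714274530897445

√347 = [18; 1,1,1,2,4,…,1,1,36, …], period ℓ=14 (even) → k=13
step 0: (18, 1)  from 18·(1,0) + (0,1)
step 1: (19, 1)  from 1·(18,1) + (1,0)
…
step 6: (801, 43)  from 1·(652,35) + (149,8)
step 7: (14269, 766)  from 17·(801,43) + (652,35)
…
step 9: (74549, 4002)  from 4·(15070,809) + (14269,766)
step 10: (164168, 8813)  from 2·(74549,4002) + (15070,809)
step 11: (238717, 12815)  from 1·(164168,8813) + (74549,4002)
step 12: (402885, 21628)  from 1·(238717,12815) + (164168,8813)
step 13: (641602, 34443)  from 1·(402885,21628) + (238717,12815)
→ (641602, 34443).  Check: 641602²=411653126404, 347·34443²=411653126403, difference 1.
(641602+34443√347)^2 = 823306252807 + 44197395372√347
(641602+34443√347)^3 = 1056469876826312026 + 56714274530897445√347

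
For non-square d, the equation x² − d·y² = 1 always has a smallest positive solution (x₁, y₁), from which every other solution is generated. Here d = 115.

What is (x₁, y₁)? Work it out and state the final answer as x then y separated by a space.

1126 105

d=115: √d = [10; 1,2,1,1,1,1,1,2,1,20] (ℓ=10, even), read p_9/q_9
i=0: a=10 ⇒ p=10, q=1
i=1: a=1 ⇒ p=11, q=1
i=2: a=2 ⇒ p=32, q=3
i=3: a=1 ⇒ p=43, q=4
i=4: a=1 ⇒ p=75, q=7
i=5: a=1 ⇒ p=118, q=11
…
i=7: a=1 ⇒ p=311, q=29
i=8: a=2 ⇒ p=815, q=76
i=9: a=1 ⇒ p=1126, q=105
→ (1126, 105).  Check: 1126²=1267876, 115·105²=1267875, difference 1.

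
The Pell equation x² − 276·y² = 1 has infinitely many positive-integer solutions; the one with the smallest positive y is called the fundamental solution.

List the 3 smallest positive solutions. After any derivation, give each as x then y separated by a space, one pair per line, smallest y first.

d=276: √d = [16; 1,1,1,1,2,2,2,1,1,1,1,32] (ℓ=12, even), read p_11/q_11
k=0  a_k=16  p_k/q_k = 16/1
…
k=2  a_k=1  p_k/q_k = 33/2
k=3  a_k=1  p_k/q_k = 50/3
k=4  a_k=1  p_k/q_k = 83/5
k=5  a_k=2  p_k/q_k = 216/13
k=6  a_k=2  p_k/q_k = 515/31
…
k=8  a_k=1  p_k/q_k = 1761/106
k=9  a_k=1  p_k/q_k = 3007/181
k=10  a_k=1  p_k/q_k = 4768/287
k=11  a_k=1  p_k/q_k = 7775/468
fundamental: x₁=7775, y₁=468  (since 60450625 − 276·219024 = 1)
k=2:  x_2 = 7775·7775+276·468·468 = 120901249,  y_2 = 7775·468+468·7775 = 7277400
k=3:  x_3 = 7775·120901249+276·468·7277400 = 1880014414175,  y_3 = 7775·7277400+468·120901249 = 113163569532

7775 468
120901249 7277400
1880014414175 113163569532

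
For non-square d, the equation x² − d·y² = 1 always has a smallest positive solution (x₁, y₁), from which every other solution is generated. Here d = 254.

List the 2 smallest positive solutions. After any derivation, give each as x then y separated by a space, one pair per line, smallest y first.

d=254: √d = [15; 1,14,1,30] (ℓ=4, even), read p_3/q_3
k=0  a_k=15  p_k/q_k = 15/1
…
k=2  a_k=14  p_k/q_k = 239/15
k=3  a_k=1  p_k/q_k = 255/16
fundamental: x₁=255, y₁=16  (since 65025 − 254·256 = 1)
(255+16√254)^2 = 130049 + 8160√254

255 16
130049 8160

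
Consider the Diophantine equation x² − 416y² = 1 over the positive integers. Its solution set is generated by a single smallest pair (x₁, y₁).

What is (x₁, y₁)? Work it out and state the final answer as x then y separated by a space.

5201 255

[20; 2,1,1,9,1,1,2,40] for √416; ℓ=8 ⇒ convergent index 7
k=0  a_k=20  p_k/q_k = 20/1
…
k=2  a_k=1  p_k/q_k = 61/3
…
k=6  a_k=1  p_k/q_k = 2060/101
k=7  a_k=2  p_k/q_k = 5201/255
→ (5201, 255).  Check: 5201²=27050401, 416·255²=27050400, difference 1.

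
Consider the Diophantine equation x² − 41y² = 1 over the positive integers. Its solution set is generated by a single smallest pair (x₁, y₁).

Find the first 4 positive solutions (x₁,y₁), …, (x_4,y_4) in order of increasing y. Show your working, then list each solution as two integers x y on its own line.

√41 = [6; 2,2,12, …], period ℓ=3 (odd) → k=5
k=0  a_k=6  p_k/q_k = 6/1
k=1  a_k=2  p_k/q_k = 13/2
…
k=4  a_k=2  p_k/q_k = 826/129
k=5  a_k=2  p_k/q_k = 2049/320
fundamental: x₁=2049, y₁=320  (since 4198401 − 41·102400 = 1)
(2049+320√41)^2 = 8396801 + 1311360√41
(2049+320√41)^3 = 34410088449 + 5373952960√41
(2049+320√41)^4 = 141012534067201 + 22022457918720√41

2049 320
8396801 1311360
34410088449 5373952960
141012534067201 22022457918720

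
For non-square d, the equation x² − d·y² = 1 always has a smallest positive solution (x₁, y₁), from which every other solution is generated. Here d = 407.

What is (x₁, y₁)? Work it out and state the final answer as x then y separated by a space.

2663 132

√407 = [20; 5,1,2,1,5,40, …], period ℓ=6 (even) → k=5
i=0: a=20 ⇒ p=20, q=1
i=1: a=5 ⇒ p=101, q=5
i=2: a=1 ⇒ p=121, q=6
i=3: a=2 ⇒ p=343, q=17
i=4: a=1 ⇒ p=464, q=23
i=5: a=5 ⇒ p=2663, q=132
(x₁, y₁) = (2663, 132);  2663² − 407·132² = 1 ✓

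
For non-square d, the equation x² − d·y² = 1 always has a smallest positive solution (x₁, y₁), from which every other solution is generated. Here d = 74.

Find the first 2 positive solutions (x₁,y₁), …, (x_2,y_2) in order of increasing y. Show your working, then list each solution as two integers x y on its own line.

3699 430
27365201 3181140

[8; 1,1,1,1,16] for √74; ℓ=5 ⇒ convergent index 9
i=0: a=8 ⇒ p=8, q=1
i=1: a=1 ⇒ p=9, q=1
…
i=3: a=1 ⇒ p=26, q=3
…
i=5: a=16 ⇒ p=714, q=83
…
i=8: a=1 ⇒ p=2228, q=259
i=9: a=1 ⇒ p=3699, q=430
(x₁, y₁) = (3699, 430);  3699² − 74·430² = 1 ✓
(3699+430√74)^2 = 27365201 + 3181140√74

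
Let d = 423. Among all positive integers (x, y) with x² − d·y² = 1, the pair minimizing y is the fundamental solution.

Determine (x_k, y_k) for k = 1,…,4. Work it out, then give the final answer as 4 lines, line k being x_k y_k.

4607 224
42448897 2063936
391124132351 19017106080
3603817713033217 175223613357184

[20; 1,1,3,4,3,1,1,40] for √423; ℓ=8 ⇒ convergent index 7
a_0=20:  p_0=20·1+0=20,  q_0=20·0+1=1
a_1=1:  p_1=1·20+1=21,  q_1=1·1+0=1
a_2=1:  p_2=1·21+20=41,  q_2=1·1+1=2
a_3=3:  p_3=3·41+21=144,  q_3=3·2+1=7
a_4=4:  p_4=4·144+41=617,  q_4=4·7+2=30
…
a_6=1:  p_6=1·1995+617=2612,  q_6=1·97+30=127
a_7=1:  p_7=1·2612+1995=4607,  q_7=1·127+97=224
(x₁, y₁) = (4607, 224);  4607² − 423·224² = 1 ✓
n=2: (4607,224)∘(4607,224) = (4607·4607+423·224·224, 4607·224+224·4607) = (42448897,2063936)
n=3: (42448897,2063936)∘(4607,224) = (4607·42448897+423·224·2063936, 4607·2063936+224·42448897) = (391124132351,19017106080)
n=4: (391124132351,19017106080)∘(4607,224) = (4607·391124132351+423·224·19017106080, 4607·19017106080+224·391124132351) = (3603817713033217,175223613357184)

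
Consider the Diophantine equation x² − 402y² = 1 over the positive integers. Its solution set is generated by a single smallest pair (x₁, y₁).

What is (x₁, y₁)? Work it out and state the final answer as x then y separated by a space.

401 20

√402 → a₀=20, period (20,40); ℓ=2 even so k=1
i=0: a=20 ⇒ p=20, q=1
i=1: a=20 ⇒ p=401, q=20
→ (401, 20).  Check: 401²=160801, 402·20²=160800, difference 1.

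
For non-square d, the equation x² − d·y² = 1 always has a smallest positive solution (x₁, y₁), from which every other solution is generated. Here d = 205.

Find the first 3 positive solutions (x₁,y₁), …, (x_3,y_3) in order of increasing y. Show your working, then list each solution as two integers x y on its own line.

[14; 3,6,1,4,1,6,3,28] for √205; ℓ=8 ⇒ convergent index 7
k=0  a_k=14  p_k/q_k = 14/1
k=1  a_k=3  p_k/q_k = 43/3
k=2  a_k=6  p_k/q_k = 272/19
k=3  a_k=1  p_k/q_k = 315/22
k=4  a_k=4  p_k/q_k = 1532/107
k=5  a_k=1  p_k/q_k = 1847/129
k=6  a_k=6  p_k/q_k = 12614/881
k=7  a_k=3  p_k/q_k = 39689/2772
fundamental: x₁=39689, y₁=2772  (since 1575216721 − 205·7683984 = 1)
k=2:  x_2 = 39689·39689+205·2772·2772 = 3150433441,  y_2 = 39689·2772+2772·39689 = 220035816
k=3:  x_3 = 39689·3150433441+205·2772·220035816 = 250075105640009,  y_3 = 39689·220035816+2772·3150433441 = 17466002999676

39689 2772
3150433441 220035816
250075105640009 17466002999676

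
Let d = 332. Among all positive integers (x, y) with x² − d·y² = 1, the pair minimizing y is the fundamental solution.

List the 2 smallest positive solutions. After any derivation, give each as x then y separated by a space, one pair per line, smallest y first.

[18; 4,1,1,8,1,1,4,36] for √332; ℓ=8 ⇒ convergent index 7
step 0: (18, 1)  from 18·(1,0) + (0,1)
step 1: (73, 4)  from 4·(18,1) + (1,0)
step 2: (91, 5)  from 1·(73,4) + (18,1)
step 3: (164, 9)  from 1·(91,5) + (73,4)
…
step 5: (1567, 86)  from 1·(1403,77) + (164,9)
step 6: (2970, 163)  from 1·(1567,86) + (1403,77)
step 7: (13447, 738)  from 4·(2970,163) + (1567,86)
(x₁, y₁) = (13447, 738);  13447² − 332·738² = 1 ✓
(x_2, y_2) = (13447·13447 + 332·738·738, 13447·738 + 738·13447) = (361643617, 19847772)

13447 738
361643617 19847772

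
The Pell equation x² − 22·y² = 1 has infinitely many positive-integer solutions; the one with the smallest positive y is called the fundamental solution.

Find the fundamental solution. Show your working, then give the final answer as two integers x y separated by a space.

d=22: √d = [4; 1,2,4,2,1,8] (ℓ=6, even), read p_5/q_5
step 0: (4, 1)  from 4·(1,0) + (0,1)
step 1: (5, 1)  from 1·(4,1) + (1,0)
…
step 3: (61, 13)  from 4·(14,3) + (5,1)
step 4: (136, 29)  from 2·(61,13) + (14,3)
step 5: (197, 42)  from 1·(136,29) + (61,13)
fundamental: x₁=197, y₁=42  (since 38809 − 22·1764 = 1)

197 42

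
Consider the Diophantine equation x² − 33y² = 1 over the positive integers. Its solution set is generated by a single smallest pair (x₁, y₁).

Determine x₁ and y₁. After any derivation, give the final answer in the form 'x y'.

[5; 1,2,1,10] for √33; ℓ=4 ⇒ convergent index 3
a_0=5:  p_0=5·1+0=5,  q_0=5·0+1=1
a_1=1:  p_1=1·5+1=6,  q_1=1·1+0=1
a_2=2:  p_2=2·6+5=17,  q_2=2·1+1=3
a_3=1:  p_3=1·17+6=23,  q_3=1·3+1=4
→ (23, 4).  Check: 23²=529, 33·4²=528, difference 1.

23 4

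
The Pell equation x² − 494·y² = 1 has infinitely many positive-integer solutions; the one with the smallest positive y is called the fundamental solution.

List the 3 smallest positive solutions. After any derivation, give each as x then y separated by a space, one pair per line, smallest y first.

d=494: √d = [22; 4,2,2,1,2,1,2,2,4,44] (ℓ=10, even), read p_9/q_9
a_0=22:  p_0=22·1+0=22,  q_0=22·0+1=1
…
a_3=2:  p_3=2·200+89=489,  q_3=2·9+4=22
…
a_5=2:  p_5=2·689+489=1867,  q_5=2·31+22=84
a_6=1:  p_6=1·1867+689=2556,  q_6=1·84+31=115
…
a_8=2:  p_8=2·6979+2556=16514,  q_8=2·314+115=743
a_9=4:  p_9=4·16514+6979=73035,  q_9=4·743+314=3286
→ (73035, 3286).  Check: 73035²=5334111225, 494·3286²=5334111224, difference 1.
n=2: (73035,3286)∘(73035,3286) = (73035·73035+494·3286·3286, 73035·3286+3286·73035) = (10668222449,479986020)
n=3: (10668222449,479986020)∘(73035,3286) = (73035·10668222449+494·3286·479986020, 73035·479986020+3286·10668222449) = (1558307253052395,70111557938114)

73035 3286
10668222449 479986020
1558307253052395 70111557938114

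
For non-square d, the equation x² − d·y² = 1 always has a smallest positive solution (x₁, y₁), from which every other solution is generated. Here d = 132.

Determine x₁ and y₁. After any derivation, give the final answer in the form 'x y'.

23 2

d=132: √d = [11; 2,22] (ℓ=2, even), read p_1/q_1
a_0=11:  p_0=11·1+0=11,  q_0=11·0+1=1
a_1=2:  p_1=2·11+1=23,  q_1=2·1+0=2
(x₁, y₁) = (23, 2);  23² − 132·2² = 1 ✓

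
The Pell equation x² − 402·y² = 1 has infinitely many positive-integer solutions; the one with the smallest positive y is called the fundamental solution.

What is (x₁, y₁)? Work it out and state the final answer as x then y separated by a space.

√402 = [20; 20,40, …], period ℓ=2 (even) → k=1
step 0: (20, 1)  from 20·(1,0) + (0,1)
step 1: (401, 20)  from 20·(20,1) + (1,0)
→ (401, 20).  Check: 401²=160801, 402·20²=160800, difference 1.

401 20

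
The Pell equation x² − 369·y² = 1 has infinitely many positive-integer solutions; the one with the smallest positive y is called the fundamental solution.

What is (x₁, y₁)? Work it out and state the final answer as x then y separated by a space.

8396801 437120

√369 → a₀=19, period (4,1,3,2,7,4,7,2,3,1,4,38); ℓ=12 even so k=11
i=0: a=19 ⇒ p=19, q=1
i=1: a=4 ⇒ p=77, q=4
i=2: a=1 ⇒ p=96, q=5
i=3: a=3 ⇒ p=365, q=19
…
i=10: a=1 ⇒ p=1758061, q=91521
i=11: a=4 ⇒ p=8396801, q=437120
(x₁, y₁) = (8396801, 437120);  8396801² − 369·437120² = 1 ✓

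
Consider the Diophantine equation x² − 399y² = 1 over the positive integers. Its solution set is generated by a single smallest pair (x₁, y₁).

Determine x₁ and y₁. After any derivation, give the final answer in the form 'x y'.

d=399: √d = [19; 1,38] (ℓ=2, even), read p_1/q_1
a_0=19:  p_0=19·1+0=19,  q_0=19·0+1=1
a_1=1:  p_1=1·19+1=20,  q_1=1·1+0=1
fundamental: x₁=20, y₁=1  (since 400 − 399·1 = 1)

20 1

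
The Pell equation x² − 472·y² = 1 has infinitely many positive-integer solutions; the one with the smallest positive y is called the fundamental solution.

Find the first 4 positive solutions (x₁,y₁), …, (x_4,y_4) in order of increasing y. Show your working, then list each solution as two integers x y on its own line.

√472 = [21; 1,2,1,1,1,…,2,1,42, …], period ℓ=14 (even) → k=13
i=0: a=21 ⇒ p=21, q=1
i=1: a=1 ⇒ p=22, q=1
i=2: a=2 ⇒ p=65, q=3
…
i=4: a=1 ⇒ p=152, q=7
i=5: a=1 ⇒ p=239, q=11
…
i=7: a=5 ⇒ p=5779, q=266
i=8: a=4 ⇒ p=24224, q=1115
i=9: a=1 ⇒ p=30003, q=1381
…
i=11: a=1 ⇒ p=84230, q=3877
i=12: a=2 ⇒ p=222687, q=10250
i=13: a=1 ⇒ p=306917, q=14127
→ (306917, 14127).  Check: 306917²=94198044889, 472·14127²=94198044888, difference 1.
k=2:  x_2 = 306917·306917+472·14127·14127 = 188396089777,  y_2 = 306917·14127+14127·306917 = 8671632918
k=3:  x_3 = 306917·188396089777+472·14127·8671632918 = 115643925371868101,  y_3 = 306917·8671632918+14127·188396089777 = 5322943120573485
k=4:  x_4 = 306917·115643925371868101+472·14127·5322943120573485 = 70986173286526887819457,  y_4 = 306917·5322943120573485+14127·115643925371868101 = 3267403467465432958572

306917 14127
188396089777 8671632918
115643925371868101 5322943120573485
70986173286526887819457 3267403467465432958572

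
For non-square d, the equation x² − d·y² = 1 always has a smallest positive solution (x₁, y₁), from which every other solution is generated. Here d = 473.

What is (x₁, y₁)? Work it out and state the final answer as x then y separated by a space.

d=473: √d = [21; 1,2,1,42] (ℓ=4, even), read p_3/q_3
k=0  a_k=21  p_k/q_k = 21/1
…
k=2  a_k=2  p_k/q_k = 65/3
k=3  a_k=1  p_k/q_k = 87/4
(x₁, y₁) = (87, 4);  87² − 473·4² = 1 ✓

87 4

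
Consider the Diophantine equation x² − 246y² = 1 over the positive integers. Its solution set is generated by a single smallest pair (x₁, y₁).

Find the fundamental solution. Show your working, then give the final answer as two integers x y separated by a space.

[15; 1,2,5,1,14,1,5,2,1,30] for √246; ℓ=10 ⇒ convergent index 9
i=0: a=15 ⇒ p=15, q=1
i=1: a=1 ⇒ p=16, q=1
…
i=3: a=5 ⇒ p=251, q=16
…
i=8: a=2 ⇒ p=60777, q=3875
i=9: a=1 ⇒ p=88805, q=5662
fundamental: x₁=88805, y₁=5662  (since 7886328025 − 246·32058244 = 1)

88805 5662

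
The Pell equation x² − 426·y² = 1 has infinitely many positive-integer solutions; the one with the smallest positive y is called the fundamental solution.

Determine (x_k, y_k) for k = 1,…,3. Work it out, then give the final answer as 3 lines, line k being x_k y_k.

√426 → a₀=20, period (1,1,1,3,2,6,2,3,1,1,1,40); ℓ=12 even so k=11
i=0: a=20 ⇒ p=20, q=1
…
i=3: a=1 ⇒ p=62, q=3
i=4: a=3 ⇒ p=227, q=11
i=5: a=2 ⇒ p=516, q=25
i=6: a=6 ⇒ p=3323, q=161
i=7: a=2 ⇒ p=7162, q=347
…
i=9: a=1 ⇒ p=31971, q=1549
i=10: a=1 ⇒ p=56780, q=2751
i=11: a=1 ⇒ p=88751, q=4300
fundamental: x₁=88751, y₁=4300  (since 7876740001 − 426·18490000 = 1)
n=2: (88751,4300)∘(88751,4300) = (88751·88751+426·4300·4300, 88751·4300+4300·88751) = (15753480001,763258600)
n=3: (15753480001,763258600)∘(88751,4300) = (88751·15753480001+426·4300·763258600, 88751·763258600+4300·15753480001) = (2796274207048751,135479928012900)

88751 4300
15753480001 763258600
2796274207048751 135479928012900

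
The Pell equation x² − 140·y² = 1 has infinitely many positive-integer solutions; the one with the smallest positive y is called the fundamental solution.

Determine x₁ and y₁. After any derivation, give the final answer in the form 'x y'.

71 6

√140 = [11; 1,4,1,22, …], period ℓ=4 (even) → k=3
i=0: a=11 ⇒ p=11, q=1
i=1: a=1 ⇒ p=12, q=1
i=2: a=4 ⇒ p=59, q=5
i=3: a=1 ⇒ p=71, q=6
fundamental: x₁=71, y₁=6  (since 5041 − 140·36 = 1)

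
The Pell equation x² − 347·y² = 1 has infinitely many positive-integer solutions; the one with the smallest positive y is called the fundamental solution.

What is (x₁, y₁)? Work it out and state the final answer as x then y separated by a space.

√347 → a₀=18, period (1,1,1,2,4,…,1,1,36); ℓ=14 even so k=13
i=0: a=18 ⇒ p=18, q=1
i=1: a=1 ⇒ p=19, q=1
…
i=3: a=1 ⇒ p=56, q=3
…
i=5: a=4 ⇒ p=652, q=35
i=6: a=1 ⇒ p=801, q=43
i=7: a=17 ⇒ p=14269, q=766
…
i=9: a=4 ⇒ p=74549, q=4002
…
i=11: a=1 ⇒ p=238717, q=12815
i=12: a=1 ⇒ p=402885, q=21628
i=13: a=1 ⇒ p=641602, q=34443
→ (641602, 34443).  Check: 641602²=411653126404, 347·34443²=411653126403, difference 1.

641602 34443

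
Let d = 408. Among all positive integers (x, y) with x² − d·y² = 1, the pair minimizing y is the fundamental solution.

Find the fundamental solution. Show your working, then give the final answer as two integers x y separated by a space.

√408 = [20; 5,40, …], period ℓ=2 (even) → k=1
k=0  a_k=20  p_k/q_k = 20/1
k=1  a_k=5  p_k/q_k = 101/5
fundamental: x₁=101, y₁=5  (since 10201 − 408·25 = 1)

101 5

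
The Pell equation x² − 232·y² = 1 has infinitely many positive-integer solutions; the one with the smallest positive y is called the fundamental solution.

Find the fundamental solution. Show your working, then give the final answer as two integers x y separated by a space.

d=232: √d = [15; 4,3,7,3,4,30] (ℓ=6, even), read p_5/q_5
step 0: (15, 1)  from 15·(1,0) + (0,1)
step 1: (61, 4)  from 4·(15,1) + (1,0)
step 2: (198, 13)  from 3·(61,4) + (15,1)
step 3: (1447, 95)  from 7·(198,13) + (61,4)
step 4: (4539, 298)  from 3·(1447,95) + (198,13)
step 5: (19603, 1287)  from 4·(4539,298) + (1447,95)
fundamental: x₁=19603, y₁=1287  (since 384277609 − 232·1656369 = 1)

19603 1287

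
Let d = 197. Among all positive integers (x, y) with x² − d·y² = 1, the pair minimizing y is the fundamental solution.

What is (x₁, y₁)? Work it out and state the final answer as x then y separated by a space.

√197 = [14; 28, …], period ℓ=1 (odd) → k=1
a_0=14:  p_0=14·1+0=14,  q_0=14·0+1=1
a_1=28:  p_1=28·14+1=393,  q_1=28·1+0=28
fundamental: x₁=393, y₁=28  (since 154449 − 197·784 = 1)

393 28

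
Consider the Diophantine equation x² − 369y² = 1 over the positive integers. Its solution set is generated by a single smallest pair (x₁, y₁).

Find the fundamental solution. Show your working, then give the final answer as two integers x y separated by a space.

8396801 437120

d=369: √d = [19; 4,1,3,2,7,4,7,2,3,1,4,38] (ℓ=12, even), read p_11/q_11
step 0: (19, 1)  from 19·(1,0) + (0,1)
step 1: (77, 4)  from 4·(19,1) + (1,0)
step 2: (96, 5)  from 1·(77,4) + (19,1)
…
step 9: (1364557, 71036)  from 3·(393504,20485) + (184045,9581)
step 10: (1758061, 91521)  from 1·(1364557,71036) + (393504,20485)
step 11: (8396801, 437120)  from 4·(1758061,91521) + (1364557,71036)
→ (8396801, 437120).  Check: 8396801²=70506267033601, 369·437120²=70506267033600, difference 1.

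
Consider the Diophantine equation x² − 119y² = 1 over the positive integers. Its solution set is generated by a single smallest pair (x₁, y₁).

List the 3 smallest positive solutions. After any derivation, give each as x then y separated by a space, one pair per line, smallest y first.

120 11
28799 2640
6911640 633589

d=119: √d = [10; 1,9,1,20] (ℓ=4, even), read p_3/q_3
i=0: a=10 ⇒ p=10, q=1
i=1: a=1 ⇒ p=11, q=1
i=2: a=9 ⇒ p=109, q=10
i=3: a=1 ⇒ p=120, q=11
fundamental: x₁=120, y₁=11  (since 14400 − 119·121 = 1)
(x_2, y_2) = (120·120 + 119·11·11, 120·11 + 11·120) = (28799, 2640)
(x_3, y_3) = (120·28799 + 119·11·2640, 120·2640 + 11·28799) = (6911640, 633589)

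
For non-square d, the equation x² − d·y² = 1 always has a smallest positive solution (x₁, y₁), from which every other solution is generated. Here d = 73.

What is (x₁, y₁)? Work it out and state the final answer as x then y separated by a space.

2281249 267000

d=73: √d = [8; 1,1,5,5,1,1,16] (ℓ=7, odd), read p_13/q_13
step 0: (8, 1)  from 8·(1,0) + (0,1)
…
step 2: (17, 2)  from 1·(9,1) + (8,1)
step 3: (94, 11)  from 5·(17,2) + (9,1)
…
step 6: (1068, 125)  from 1·(581,68) + (487,57)
step 7: (17669, 2068)  from 16·(1068,125) + (581,68)
…
step 9: (36406, 4261)  from 1·(18737,2193) + (17669,2068)
step 10: (200767, 23498)  from 5·(36406,4261) + (18737,2193)
…
step 12: (1241008, 145249)  from 1·(1040241,121751) + (200767,23498)
step 13: (2281249, 267000)  from 1·(1241008,145249) + (1040241,121751)
(x₁, y₁) = (2281249, 267000);  2281249² − 73·267000² = 1 ✓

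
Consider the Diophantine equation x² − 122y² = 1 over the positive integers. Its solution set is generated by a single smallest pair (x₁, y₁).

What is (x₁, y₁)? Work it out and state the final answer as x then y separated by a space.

243 22

[11; 22] for √122; ℓ=1 ⇒ convergent index 1
a_0=11:  p_0=11·1+0=11,  q_0=11·0+1=1
a_1=22:  p_1=22·11+1=243,  q_1=22·1+0=22
(x₁, y₁) = (243, 22);  243² − 122·22² = 1 ✓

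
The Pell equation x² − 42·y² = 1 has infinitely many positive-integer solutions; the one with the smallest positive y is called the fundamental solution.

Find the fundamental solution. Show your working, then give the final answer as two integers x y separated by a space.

13 2

d=42: √d = [6; 2,12] (ℓ=2, even), read p_1/q_1
i=0: a=6 ⇒ p=6, q=1
i=1: a=2 ⇒ p=13, q=2
(x₁, y₁) = (13, 2);  13² − 42·2² = 1 ✓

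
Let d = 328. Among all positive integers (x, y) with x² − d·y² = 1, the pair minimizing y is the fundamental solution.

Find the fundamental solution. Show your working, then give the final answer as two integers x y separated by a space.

163 9

[18; 9,36] for √328; ℓ=2 ⇒ convergent index 1
k=0  a_k=18  p_k/q_k = 18/1
k=1  a_k=9  p_k/q_k = 163/9
→ (163, 9).  Check: 163²=26569, 328·9²=26568, difference 1.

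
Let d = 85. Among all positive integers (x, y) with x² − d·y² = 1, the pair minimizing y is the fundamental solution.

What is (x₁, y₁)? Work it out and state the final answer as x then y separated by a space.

285769 30996

d=85: √d = [9; 4,1,1,4,18] (ℓ=5, odd), read p_9/q_9
k=0  a_k=9  p_k/q_k = 9/1
…
k=2  a_k=1  p_k/q_k = 46/5
k=3  a_k=1  p_k/q_k = 83/9
k=4  a_k=4  p_k/q_k = 378/41
k=5  a_k=18  p_k/q_k = 6887/747
k=6  a_k=4  p_k/q_k = 27926/3029
k=7  a_k=1  p_k/q_k = 34813/3776
k=8  a_k=1  p_k/q_k = 62739/6805
k=9  a_k=4  p_k/q_k = 285769/30996
(x₁, y₁) = (285769, 30996);  285769² − 85·30996² = 1 ✓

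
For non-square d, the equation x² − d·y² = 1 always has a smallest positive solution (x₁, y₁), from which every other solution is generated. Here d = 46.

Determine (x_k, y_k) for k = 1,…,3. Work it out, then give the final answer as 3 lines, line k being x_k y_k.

d=46: √d = [6; 1,3,1,1,2,6,2,1,1,3,1,12] (ℓ=12, even), read p_11/q_11
a_0=6:  p_0=6·1+0=6,  q_0=6·0+1=1
…
a_2=3:  p_2=3·7+6=27,  q_2=3·1+1=4
…
a_7=2:  p_7=2·997+156=2150,  q_7=2·147+23=317
…
a_10=3:  p_10=3·5297+3147=19038,  q_10=3·781+464=2807
a_11=1:  p_11=1·19038+5297=24335,  q_11=1·2807+781=3588
→ (24335, 3588).  Check: 24335²=592192225, 46·3588²=592192224, difference 1.
k=2:  x_2 = 24335·24335+46·3588·3588 = 1184384449,  y_2 = 24335·3588+3588·24335 = 174627960
k=3:  x_3 = 24335·1184384449+46·3588·174627960 = 57643991108495,  y_3 = 24335·174627960+3588·1184384449 = 8499142809612

24335 3588
1184384449 174627960
57643991108495 8499142809612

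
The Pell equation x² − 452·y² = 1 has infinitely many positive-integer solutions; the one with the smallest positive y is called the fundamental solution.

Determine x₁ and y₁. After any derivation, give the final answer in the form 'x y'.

1204353 56648

d=452: √d = [21; 3,1,5,3,10,3,5,1,3,42] (ℓ=10, even), read p_9/q_9
i=0: a=21 ⇒ p=21, q=1
i=1: a=3 ⇒ p=64, q=3
i=2: a=1 ⇒ p=85, q=4
…
i=4: a=3 ⇒ p=1552, q=73
i=5: a=10 ⇒ p=16009, q=753
i=6: a=3 ⇒ p=49579, q=2332
i=7: a=5 ⇒ p=263904, q=12413
i=8: a=1 ⇒ p=313483, q=14745
i=9: a=3 ⇒ p=1204353, q=56648
fundamental: x₁=1204353, y₁=56648  (since 1450466148609 − 452·3208995904 = 1)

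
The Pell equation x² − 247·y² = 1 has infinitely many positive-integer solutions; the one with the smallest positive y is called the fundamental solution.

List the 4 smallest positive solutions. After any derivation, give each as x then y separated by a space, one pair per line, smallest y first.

[15; 1,2,1,1,9,1,9,1,1,2,1,30] for √247; ℓ=12 ⇒ convergent index 11
k=0  a_k=15  p_k/q_k = 15/1
k=1  a_k=1  p_k/q_k = 16/1
k=2  a_k=2  p_k/q_k = 47/3
k=3  a_k=1  p_k/q_k = 63/4
…
k=9  a_k=1  p_k/q_k = 24203/1540
k=10  a_k=2  p_k/q_k = 61089/3887
k=11  a_k=1  p_k/q_k = 85292/5427
→ (85292, 5427).  Check: 85292²=7274725264, 247·5427²=7274725263, difference 1.
(x_2, y_2) = (85292·85292 + 247·5427·5427, 85292·5427 + 5427·85292) = (14549450527, 925759368)
(x_3, y_3) = (85292·14549450527 + 247·5427·925759368, 85292·925759368 + 5427·14549450527) = (2481903468612476, 157919736025485)
(x_4, y_4) = (85292·2481903468612476 + 247·5427·157919736025485, 85292·157919736025485 + 5427·2481903468612476) = (423373021275241155457, 26938580249245573872)

85292 5427
14549450527 925759368
2481903468612476 157919736025485
423373021275241155457 26938580249245573872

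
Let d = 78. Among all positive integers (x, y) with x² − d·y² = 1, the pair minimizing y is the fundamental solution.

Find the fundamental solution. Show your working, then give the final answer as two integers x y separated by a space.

53 6

√78 = [8; 1,4,1,16, …], period ℓ=4 (even) → k=3
a_0=8:  p_0=8·1+0=8,  q_0=8·0+1=1
…
a_2=4:  p_2=4·9+8=44,  q_2=4·1+1=5
a_3=1:  p_3=1·44+9=53,  q_3=1·5+1=6
fundamental: x₁=53, y₁=6  (since 2809 − 78·36 = 1)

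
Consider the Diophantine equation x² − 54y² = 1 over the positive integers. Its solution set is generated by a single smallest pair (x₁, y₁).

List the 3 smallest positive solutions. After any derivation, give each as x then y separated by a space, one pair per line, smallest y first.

485 66
470449 64020
456335045 62099334

√54 → a₀=7, period (2,1,6,1,2,14); ℓ=6 even so k=5
i=0: a=7 ⇒ p=7, q=1
…
i=2: a=1 ⇒ p=22, q=3
i=3: a=6 ⇒ p=147, q=20
i=4: a=1 ⇒ p=169, q=23
i=5: a=2 ⇒ p=485, q=66
fundamental: x₁=485, y₁=66  (since 235225 − 54·4356 = 1)
n=2: (485,66)∘(485,66) = (485·485+54·66·66, 485·66+66·485) = (470449,64020)
n=3: (470449,64020)∘(485,66) = (485·470449+54·66·64020, 485·64020+66·470449) = (456335045,62099334)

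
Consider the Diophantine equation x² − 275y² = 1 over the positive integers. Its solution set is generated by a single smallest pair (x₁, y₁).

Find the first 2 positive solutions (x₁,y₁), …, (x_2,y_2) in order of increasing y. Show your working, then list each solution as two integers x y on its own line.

199 12
79201 4776

[16; 1,1,2,1,1,32] for √275; ℓ=6 ⇒ convergent index 5
i=0: a=16 ⇒ p=16, q=1
i=1: a=1 ⇒ p=17, q=1
i=2: a=1 ⇒ p=33, q=2
…
i=4: a=1 ⇒ p=116, q=7
i=5: a=1 ⇒ p=199, q=12
fundamental: x₁=199, y₁=12  (since 39601 − 275·144 = 1)
(x_2, y_2) = (199·199 + 275·12·12, 199·12 + 12·199) = (79201, 4776)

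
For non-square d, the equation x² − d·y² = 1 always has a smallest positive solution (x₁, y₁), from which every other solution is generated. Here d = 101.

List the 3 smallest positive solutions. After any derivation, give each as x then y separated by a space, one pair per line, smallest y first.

√101 = [10; 20, …], period ℓ=1 (odd) → k=1
a_0=10:  p_0=10·1+0=10,  q_0=10·0+1=1
a_1=20:  p_1=20·10+1=201,  q_1=20·1+0=20
→ (201, 20).  Check: 201²=40401, 101·20²=40400, difference 1.
n=2: (201,20)∘(201,20) = (201·201+101·20·20, 201·20+20·201) = (80801,8040)
n=3: (80801,8040)∘(201,20) = (201·80801+101·20·8040, 201·8040+20·80801) = (32481801,3232060)

201 20
80801 8040
32481801 3232060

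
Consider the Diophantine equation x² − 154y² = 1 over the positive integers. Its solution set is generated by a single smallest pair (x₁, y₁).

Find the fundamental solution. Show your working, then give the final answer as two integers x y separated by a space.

√154 → a₀=12, period (2,2,3,1,2,1,3,2,2,24); ℓ=10 even so k=9
i=0: a=12 ⇒ p=12, q=1
i=1: a=2 ⇒ p=25, q=2
i=2: a=2 ⇒ p=62, q=5
…
i=4: a=1 ⇒ p=273, q=22
i=5: a=2 ⇒ p=757, q=61
i=6: a=1 ⇒ p=1030, q=83
i=7: a=3 ⇒ p=3847, q=310
i=8: a=2 ⇒ p=8724, q=703
i=9: a=2 ⇒ p=21295, q=1716
→ (21295, 1716).  Check: 21295²=453477025, 154·1716²=453477024, difference 1.

21295 1716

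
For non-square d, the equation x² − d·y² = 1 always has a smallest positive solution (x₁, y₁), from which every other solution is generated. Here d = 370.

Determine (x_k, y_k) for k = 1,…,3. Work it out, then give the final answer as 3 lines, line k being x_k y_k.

d=370: √d = [19; 4,4,38] (ℓ=3, odd), read p_5/q_5
i=0: a=19 ⇒ p=19, q=1
…
i=3: a=38 ⇒ p=12503, q=650
i=4: a=4 ⇒ p=50339, q=2617
i=5: a=4 ⇒ p=213859, q=11118
fundamental: x₁=213859, y₁=11118  (since 45735671881 − 370·123609924 = 1)
(x_2, y_2) = (213859·213859 + 370·11118·11118, 213859·11118 + 11118·213859) = (91471343761, 4755368724)
(x_3, y_3) = (213859·91471343761 + 370·11118·4755368724, 213859·4755368724 + 11118·91471343761) = (39123940210553539, 2033956799880714)

213859 11118
91471343761 4755368724
39123940210553539 2033956799880714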